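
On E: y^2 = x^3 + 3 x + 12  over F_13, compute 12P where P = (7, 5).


k = 12 = 1100_2 (binary, LSB first: 0011)
Double-and-add from P = (7, 5):
  bit 0 = 0: acc unchanged = O
  bit 1 = 0: acc unchanged = O
  bit 2 = 1: acc = O + (6, 8) = (6, 8)
  bit 3 = 1: acc = (6, 8) + (5, 3) = (1, 4)

12P = (1, 4)


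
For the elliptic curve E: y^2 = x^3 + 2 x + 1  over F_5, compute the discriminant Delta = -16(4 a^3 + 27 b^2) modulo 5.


4 a^3 + 27 b^2 = 4*2^3 + 27*1^2 = 32 + 27 = 59
Delta = -16 * (59) = -944
Delta mod 5 = 1

Delta = 1 (mod 5)


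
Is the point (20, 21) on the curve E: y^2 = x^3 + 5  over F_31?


Check whether y^2 = x^3 + 0 x + 5 (mod 31) for (x, y) = (20, 21).
LHS: y^2 = 21^2 mod 31 = 7
RHS: x^3 + 0 x + 5 = 20^3 + 0*20 + 5 mod 31 = 7
LHS = RHS

Yes, on the curve


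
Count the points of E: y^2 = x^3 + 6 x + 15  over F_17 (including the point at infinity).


For each x in F_17, count y with y^2 = x^3 + 6 x + 15 mod 17:
  x = 0: RHS = 15, y in [7, 10]  -> 2 point(s)
  x = 2: RHS = 1, y in [1, 16]  -> 2 point(s)
  x = 3: RHS = 9, y in [3, 14]  -> 2 point(s)
  x = 4: RHS = 1, y in [1, 16]  -> 2 point(s)
  x = 5: RHS = 0, y in [0]  -> 1 point(s)
  x = 7: RHS = 9, y in [3, 14]  -> 2 point(s)
  x = 9: RHS = 16, y in [4, 13]  -> 2 point(s)
  x = 10: RHS = 4, y in [2, 15]  -> 2 point(s)
  x = 11: RHS = 1, y in [1, 16]  -> 2 point(s)
  x = 12: RHS = 13, y in [8, 9]  -> 2 point(s)
  x = 14: RHS = 4, y in [2, 15]  -> 2 point(s)
  x = 16: RHS = 8, y in [5, 12]  -> 2 point(s)
Affine points: 23. Add the point at infinity: total = 24.

#E(F_17) = 24


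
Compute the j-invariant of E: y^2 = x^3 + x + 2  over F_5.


Delta = -16(4 a^3 + 27 b^2) mod 5 = 3
-1728 * (4 a)^3 = -1728 * (4*1)^3 mod 5 = 3
j = 3 * 3^(-1) mod 5 = 1

j = 1 (mod 5)


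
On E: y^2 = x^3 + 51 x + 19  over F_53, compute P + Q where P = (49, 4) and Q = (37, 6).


P != Q, so use the chord formula.
s = (y2 - y1) / (x2 - x1) = (2) / (41) mod 53 = 44
x3 = s^2 - x1 - x2 mod 53 = 44^2 - 49 - 37 = 48
y3 = s (x1 - x3) - y1 mod 53 = 44 * (49 - 48) - 4 = 40

P + Q = (48, 40)


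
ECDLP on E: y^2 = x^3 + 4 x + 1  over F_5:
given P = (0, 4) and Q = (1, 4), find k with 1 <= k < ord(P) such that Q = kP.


Enumerate multiples of P until we hit Q = (1, 4):
  1P = (0, 4)
  2P = (4, 4)
  3P = (1, 1)
  4P = (3, 0)
  5P = (1, 4)
Match found at i = 5.

k = 5


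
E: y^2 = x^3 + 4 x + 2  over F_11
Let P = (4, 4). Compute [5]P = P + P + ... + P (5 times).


k = 5 = 101_2 (binary, LSB first: 101)
Double-and-add from P = (4, 4):
  bit 0 = 1: acc = O + (4, 4) = (4, 4)
  bit 1 = 0: acc unchanged = (4, 4)
  bit 2 = 1: acc = (4, 4) + (4, 4) = (4, 7)

5P = (4, 7)


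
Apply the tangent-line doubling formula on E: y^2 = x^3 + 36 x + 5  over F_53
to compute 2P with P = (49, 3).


Doubling: s = (3 x1^2 + a) / (2 y1)
s = (3*49^2 + 36) / (2*3) mod 53 = 14
x3 = s^2 - 2 x1 mod 53 = 14^2 - 2*49 = 45
y3 = s (x1 - x3) - y1 mod 53 = 14 * (49 - 45) - 3 = 0

2P = (45, 0)


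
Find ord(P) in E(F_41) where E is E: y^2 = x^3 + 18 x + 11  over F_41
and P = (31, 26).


Compute successive multiples of P until we hit O:
  1P = (31, 26)
  2P = (11, 8)
  3P = (24, 9)
  4P = (17, 8)
  5P = (39, 34)
  6P = (13, 33)
  7P = (36, 1)
  8P = (40, 19)
  ... (continuing to 38P)
  38P = O

ord(P) = 38


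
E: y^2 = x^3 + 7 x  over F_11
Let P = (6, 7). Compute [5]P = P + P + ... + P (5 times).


k = 5 = 101_2 (binary, LSB first: 101)
Double-and-add from P = (6, 7):
  bit 0 = 1: acc = O + (6, 7) = (6, 7)
  bit 1 = 0: acc unchanged = (6, 7)
  bit 2 = 1: acc = (6, 7) + (3, 2) = (6, 4)

5P = (6, 4)


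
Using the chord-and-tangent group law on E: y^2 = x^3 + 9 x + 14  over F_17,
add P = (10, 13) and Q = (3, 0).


P != Q, so use the chord formula.
s = (y2 - y1) / (x2 - x1) = (4) / (10) mod 17 = 14
x3 = s^2 - x1 - x2 mod 17 = 14^2 - 10 - 3 = 13
y3 = s (x1 - x3) - y1 mod 17 = 14 * (10 - 13) - 13 = 13

P + Q = (13, 13)


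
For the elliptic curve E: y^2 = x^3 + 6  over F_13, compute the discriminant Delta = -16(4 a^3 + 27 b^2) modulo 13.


4 a^3 + 27 b^2 = 4*0^3 + 27*6^2 = 0 + 972 = 972
Delta = -16 * (972) = -15552
Delta mod 13 = 9

Delta = 9 (mod 13)


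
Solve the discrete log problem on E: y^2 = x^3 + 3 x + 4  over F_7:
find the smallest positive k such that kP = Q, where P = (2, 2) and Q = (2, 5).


Enumerate multiples of P until we hit Q = (2, 5):
  1P = (2, 2)
  2P = (0, 2)
  3P = (5, 5)
  4P = (1, 6)
  5P = (6, 0)
  6P = (1, 1)
  7P = (5, 2)
  8P = (0, 5)
  9P = (2, 5)
Match found at i = 9.

k = 9


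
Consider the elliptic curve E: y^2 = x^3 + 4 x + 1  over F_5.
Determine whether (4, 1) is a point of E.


Check whether y^2 = x^3 + 4 x + 1 (mod 5) for (x, y) = (4, 1).
LHS: y^2 = 1^2 mod 5 = 1
RHS: x^3 + 4 x + 1 = 4^3 + 4*4 + 1 mod 5 = 1
LHS = RHS

Yes, on the curve


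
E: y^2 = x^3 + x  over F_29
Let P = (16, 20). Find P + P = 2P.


Doubling: s = (3 x1^2 + a) / (2 y1)
s = (3*16^2 + 1) / (2*20) mod 29 = 4
x3 = s^2 - 2 x1 mod 29 = 4^2 - 2*16 = 13
y3 = s (x1 - x3) - y1 mod 29 = 4 * (16 - 13) - 20 = 21

2P = (13, 21)


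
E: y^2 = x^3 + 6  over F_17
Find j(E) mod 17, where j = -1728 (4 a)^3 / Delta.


Delta = -16(4 a^3 + 27 b^2) mod 17 = 3
-1728 * (4 a)^3 = -1728 * (4*0)^3 mod 17 = 0
j = 0 * 3^(-1) mod 17 = 0

j = 0 (mod 17)


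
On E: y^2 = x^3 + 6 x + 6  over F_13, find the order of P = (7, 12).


Compute successive multiples of P until we hit O:
  1P = (7, 12)
  2P = (11, 8)
  3P = (9, 3)
  4P = (1, 0)
  5P = (9, 10)
  6P = (11, 5)
  7P = (7, 1)
  8P = O

ord(P) = 8


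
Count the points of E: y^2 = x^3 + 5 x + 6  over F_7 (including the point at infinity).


For each x in F_7, count y with y^2 = x^3 + 5 x + 6 mod 7:
  x = 5: RHS = 2, y in [3, 4]  -> 2 point(s)
  x = 6: RHS = 0, y in [0]  -> 1 point(s)
Affine points: 3. Add the point at infinity: total = 4.

#E(F_7) = 4


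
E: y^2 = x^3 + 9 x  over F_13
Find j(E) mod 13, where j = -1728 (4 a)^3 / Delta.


Delta = -16(4 a^3 + 27 b^2) mod 13 = 1
-1728 * (4 a)^3 = -1728 * (4*9)^3 mod 13 = 12
j = 12 * 1^(-1) mod 13 = 12

j = 12 (mod 13)


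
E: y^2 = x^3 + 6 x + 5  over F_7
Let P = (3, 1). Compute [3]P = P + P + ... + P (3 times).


k = 3 = 11_2 (binary, LSB first: 11)
Double-and-add from P = (3, 1):
  bit 0 = 1: acc = O + (3, 1) = (3, 1)
  bit 1 = 1: acc = (3, 1) + (2, 5) = (4, 3)

3P = (4, 3)


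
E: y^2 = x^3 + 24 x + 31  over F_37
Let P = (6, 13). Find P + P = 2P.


Doubling: s = (3 x1^2 + a) / (2 y1)
s = (3*6^2 + 24) / (2*13) mod 37 = 25
x3 = s^2 - 2 x1 mod 37 = 25^2 - 2*6 = 21
y3 = s (x1 - x3) - y1 mod 37 = 25 * (6 - 21) - 13 = 19

2P = (21, 19)


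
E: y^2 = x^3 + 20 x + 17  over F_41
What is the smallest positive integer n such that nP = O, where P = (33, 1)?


Compute successive multiples of P until we hit O:
  1P = (33, 1)
  2P = (18, 31)
  3P = (35, 3)
  4P = (15, 17)
  5P = (11, 25)
  6P = (7, 34)
  7P = (37, 23)
  8P = (32, 25)
  ... (continuing to 37P)
  37P = O

ord(P) = 37


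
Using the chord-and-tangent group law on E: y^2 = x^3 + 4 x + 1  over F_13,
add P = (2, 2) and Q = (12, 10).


P != Q, so use the chord formula.
s = (y2 - y1) / (x2 - x1) = (8) / (10) mod 13 = 6
x3 = s^2 - x1 - x2 mod 13 = 6^2 - 2 - 12 = 9
y3 = s (x1 - x3) - y1 mod 13 = 6 * (2 - 9) - 2 = 8

P + Q = (9, 8)


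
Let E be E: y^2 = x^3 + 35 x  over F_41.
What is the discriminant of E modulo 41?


4 a^3 + 27 b^2 = 4*35^3 + 27*0^2 = 171500 + 0 = 171500
Delta = -16 * (171500) = -2744000
Delta mod 41 = 7

Delta = 7 (mod 41)


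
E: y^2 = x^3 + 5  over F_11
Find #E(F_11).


For each x in F_11, count y with y^2 = x^3 + 0 x + 5 mod 11:
  x = 0: RHS = 5, y in [4, 7]  -> 2 point(s)
  x = 4: RHS = 3, y in [5, 6]  -> 2 point(s)
  x = 5: RHS = 9, y in [3, 8]  -> 2 point(s)
  x = 6: RHS = 1, y in [1, 10]  -> 2 point(s)
  x = 8: RHS = 0, y in [0]  -> 1 point(s)
  x = 10: RHS = 4, y in [2, 9]  -> 2 point(s)
Affine points: 11. Add the point at infinity: total = 12.

#E(F_11) = 12


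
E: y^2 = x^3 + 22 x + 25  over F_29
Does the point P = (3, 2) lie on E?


Check whether y^2 = x^3 + 22 x + 25 (mod 29) for (x, y) = (3, 2).
LHS: y^2 = 2^2 mod 29 = 4
RHS: x^3 + 22 x + 25 = 3^3 + 22*3 + 25 mod 29 = 2
LHS != RHS

No, not on the curve


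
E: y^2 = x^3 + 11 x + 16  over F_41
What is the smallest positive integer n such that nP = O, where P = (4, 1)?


Compute successive multiples of P until we hit O:
  1P = (4, 1)
  2P = (32, 34)
  3P = (26, 17)
  4P = (20, 6)
  5P = (40, 39)
  6P = (40, 2)
  7P = (20, 35)
  8P = (26, 24)
  ... (continuing to 11P)
  11P = O

ord(P) = 11


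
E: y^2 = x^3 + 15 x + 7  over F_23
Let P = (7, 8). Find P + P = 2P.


Doubling: s = (3 x1^2 + a) / (2 y1)
s = (3*7^2 + 15) / (2*8) mod 23 = 13
x3 = s^2 - 2 x1 mod 23 = 13^2 - 2*7 = 17
y3 = s (x1 - x3) - y1 mod 23 = 13 * (7 - 17) - 8 = 0

2P = (17, 0)


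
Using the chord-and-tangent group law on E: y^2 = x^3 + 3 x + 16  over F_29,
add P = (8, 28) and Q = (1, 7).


P != Q, so use the chord formula.
s = (y2 - y1) / (x2 - x1) = (8) / (22) mod 29 = 3
x3 = s^2 - x1 - x2 mod 29 = 3^2 - 8 - 1 = 0
y3 = s (x1 - x3) - y1 mod 29 = 3 * (8 - 0) - 28 = 25

P + Q = (0, 25)


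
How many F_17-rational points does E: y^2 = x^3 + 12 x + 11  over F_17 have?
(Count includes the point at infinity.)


For each x in F_17, count y with y^2 = x^3 + 12 x + 11 mod 17:
  x = 2: RHS = 9, y in [3, 14]  -> 2 point(s)
  x = 4: RHS = 4, y in [2, 15]  -> 2 point(s)
  x = 5: RHS = 9, y in [3, 14]  -> 2 point(s)
  x = 7: RHS = 13, y in [8, 9]  -> 2 point(s)
  x = 9: RHS = 15, y in [7, 10]  -> 2 point(s)
  x = 10: RHS = 9, y in [3, 14]  -> 2 point(s)
  x = 12: RHS = 13, y in [8, 9]  -> 2 point(s)
  x = 13: RHS = 1, y in [1, 16]  -> 2 point(s)
  x = 14: RHS = 16, y in [4, 13]  -> 2 point(s)
  x = 15: RHS = 13, y in [8, 9]  -> 2 point(s)
  x = 16: RHS = 15, y in [7, 10]  -> 2 point(s)
Affine points: 22. Add the point at infinity: total = 23.

#E(F_17) = 23


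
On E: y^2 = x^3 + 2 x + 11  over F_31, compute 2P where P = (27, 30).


k = 2 = 10_2 (binary, LSB first: 01)
Double-and-add from P = (27, 30):
  bit 0 = 0: acc unchanged = O
  bit 1 = 1: acc = O + (13, 23) = (13, 23)

2P = (13, 23)


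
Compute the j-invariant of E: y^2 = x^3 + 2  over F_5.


Delta = -16(4 a^3 + 27 b^2) mod 5 = 2
-1728 * (4 a)^3 = -1728 * (4*0)^3 mod 5 = 0
j = 0 * 2^(-1) mod 5 = 0

j = 0 (mod 5)


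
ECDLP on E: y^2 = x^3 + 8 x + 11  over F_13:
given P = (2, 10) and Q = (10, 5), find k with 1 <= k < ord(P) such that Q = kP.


Enumerate multiples of P until we hit Q = (10, 5):
  1P = (2, 10)
  2P = (10, 8)
  3P = (10, 5)
Match found at i = 3.

k = 3


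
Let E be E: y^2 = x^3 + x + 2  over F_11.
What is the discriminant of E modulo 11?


4 a^3 + 27 b^2 = 4*1^3 + 27*2^2 = 4 + 108 = 112
Delta = -16 * (112) = -1792
Delta mod 11 = 1

Delta = 1 (mod 11)


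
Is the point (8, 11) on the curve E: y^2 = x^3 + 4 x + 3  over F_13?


Check whether y^2 = x^3 + 4 x + 3 (mod 13) for (x, y) = (8, 11).
LHS: y^2 = 11^2 mod 13 = 4
RHS: x^3 + 4 x + 3 = 8^3 + 4*8 + 3 mod 13 = 1
LHS != RHS

No, not on the curve


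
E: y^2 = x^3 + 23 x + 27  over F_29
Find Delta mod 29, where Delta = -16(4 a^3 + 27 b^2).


4 a^3 + 27 b^2 = 4*23^3 + 27*27^2 = 48668 + 19683 = 68351
Delta = -16 * (68351) = -1093616
Delta mod 29 = 3

Delta = 3 (mod 29)


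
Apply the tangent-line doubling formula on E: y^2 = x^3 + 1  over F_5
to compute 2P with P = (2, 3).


Doubling: s = (3 x1^2 + a) / (2 y1)
s = (3*2^2 + 0) / (2*3) mod 5 = 2
x3 = s^2 - 2 x1 mod 5 = 2^2 - 2*2 = 0
y3 = s (x1 - x3) - y1 mod 5 = 2 * (2 - 0) - 3 = 1

2P = (0, 1)


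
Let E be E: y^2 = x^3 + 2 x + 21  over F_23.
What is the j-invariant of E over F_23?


Delta = -16(4 a^3 + 27 b^2) mod 23 = 14
-1728 * (4 a)^3 = -1728 * (4*2)^3 mod 23 = 5
j = 5 * 14^(-1) mod 23 = 2

j = 2 (mod 23)


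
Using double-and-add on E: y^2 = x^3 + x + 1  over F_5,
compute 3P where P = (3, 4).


k = 3 = 11_2 (binary, LSB first: 11)
Double-and-add from P = (3, 4):
  bit 0 = 1: acc = O + (3, 4) = (3, 4)
  bit 1 = 1: acc = (3, 4) + (0, 4) = (2, 1)

3P = (2, 1)


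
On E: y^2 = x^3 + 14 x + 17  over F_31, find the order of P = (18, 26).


Compute successive multiples of P until we hit O:
  1P = (18, 26)
  2P = (9, 29)
  3P = (11, 13)
  4P = (20, 19)
  5P = (13, 3)
  6P = (10, 17)
  7P = (28, 17)
  8P = (1, 30)
  ... (continuing to 27P)
  27P = O

ord(P) = 27


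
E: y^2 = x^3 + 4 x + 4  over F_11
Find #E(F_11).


For each x in F_11, count y with y^2 = x^3 + 4 x + 4 mod 11:
  x = 0: RHS = 4, y in [2, 9]  -> 2 point(s)
  x = 1: RHS = 9, y in [3, 8]  -> 2 point(s)
  x = 2: RHS = 9, y in [3, 8]  -> 2 point(s)
  x = 7: RHS = 1, y in [1, 10]  -> 2 point(s)
  x = 8: RHS = 9, y in [3, 8]  -> 2 point(s)
Affine points: 10. Add the point at infinity: total = 11.

#E(F_11) = 11


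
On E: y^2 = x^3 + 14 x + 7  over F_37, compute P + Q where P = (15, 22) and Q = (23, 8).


P != Q, so use the chord formula.
s = (y2 - y1) / (x2 - x1) = (23) / (8) mod 37 = 26
x3 = s^2 - x1 - x2 mod 37 = 26^2 - 15 - 23 = 9
y3 = s (x1 - x3) - y1 mod 37 = 26 * (15 - 9) - 22 = 23

P + Q = (9, 23)


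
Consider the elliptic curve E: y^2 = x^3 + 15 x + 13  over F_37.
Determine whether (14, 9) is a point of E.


Check whether y^2 = x^3 + 15 x + 13 (mod 37) for (x, y) = (14, 9).
LHS: y^2 = 9^2 mod 37 = 7
RHS: x^3 + 15 x + 13 = 14^3 + 15*14 + 13 mod 37 = 7
LHS = RHS

Yes, on the curve


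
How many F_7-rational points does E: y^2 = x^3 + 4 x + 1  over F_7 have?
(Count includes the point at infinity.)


For each x in F_7, count y with y^2 = x^3 + 4 x + 1 mod 7:
  x = 0: RHS = 1, y in [1, 6]  -> 2 point(s)
  x = 4: RHS = 4, y in [2, 5]  -> 2 point(s)
Affine points: 4. Add the point at infinity: total = 5.

#E(F_7) = 5


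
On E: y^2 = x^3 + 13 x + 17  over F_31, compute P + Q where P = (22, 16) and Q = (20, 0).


P != Q, so use the chord formula.
s = (y2 - y1) / (x2 - x1) = (15) / (29) mod 31 = 8
x3 = s^2 - x1 - x2 mod 31 = 8^2 - 22 - 20 = 22
y3 = s (x1 - x3) - y1 mod 31 = 8 * (22 - 22) - 16 = 15

P + Q = (22, 15)


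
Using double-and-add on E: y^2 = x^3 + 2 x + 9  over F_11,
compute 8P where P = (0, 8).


k = 8 = 1000_2 (binary, LSB first: 0001)
Double-and-add from P = (0, 8):
  bit 0 = 0: acc unchanged = O
  bit 1 = 0: acc unchanged = O
  bit 2 = 0: acc unchanged = O
  bit 3 = 1: acc = O + (7, 5) = (7, 5)

8P = (7, 5)


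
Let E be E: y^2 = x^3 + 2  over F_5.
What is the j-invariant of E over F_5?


Delta = -16(4 a^3 + 27 b^2) mod 5 = 2
-1728 * (4 a)^3 = -1728 * (4*0)^3 mod 5 = 0
j = 0 * 2^(-1) mod 5 = 0

j = 0 (mod 5)


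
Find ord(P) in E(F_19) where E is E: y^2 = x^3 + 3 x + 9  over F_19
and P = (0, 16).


Compute successive multiples of P until we hit O:
  1P = (0, 16)
  2P = (5, 15)
  3P = (11, 9)
  4P = (15, 16)
  5P = (4, 3)
  6P = (3, 8)
  7P = (2, 2)
  8P = (9, 9)
  ... (continuing to 23P)
  23P = O

ord(P) = 23


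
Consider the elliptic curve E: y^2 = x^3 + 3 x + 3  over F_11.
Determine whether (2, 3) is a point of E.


Check whether y^2 = x^3 + 3 x + 3 (mod 11) for (x, y) = (2, 3).
LHS: y^2 = 3^2 mod 11 = 9
RHS: x^3 + 3 x + 3 = 2^3 + 3*2 + 3 mod 11 = 6
LHS != RHS

No, not on the curve


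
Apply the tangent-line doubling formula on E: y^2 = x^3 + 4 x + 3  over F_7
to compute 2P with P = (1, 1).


Doubling: s = (3 x1^2 + a) / (2 y1)
s = (3*1^2 + 4) / (2*1) mod 7 = 0
x3 = s^2 - 2 x1 mod 7 = 0^2 - 2*1 = 5
y3 = s (x1 - x3) - y1 mod 7 = 0 * (1 - 5) - 1 = 6

2P = (5, 6)


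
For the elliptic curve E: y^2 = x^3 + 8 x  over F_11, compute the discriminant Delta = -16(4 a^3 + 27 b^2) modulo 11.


4 a^3 + 27 b^2 = 4*8^3 + 27*0^2 = 2048 + 0 = 2048
Delta = -16 * (2048) = -32768
Delta mod 11 = 1

Delta = 1 (mod 11)


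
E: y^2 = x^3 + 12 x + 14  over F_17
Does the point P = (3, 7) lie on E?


Check whether y^2 = x^3 + 12 x + 14 (mod 17) for (x, y) = (3, 7).
LHS: y^2 = 7^2 mod 17 = 15
RHS: x^3 + 12 x + 14 = 3^3 + 12*3 + 14 mod 17 = 9
LHS != RHS

No, not on the curve


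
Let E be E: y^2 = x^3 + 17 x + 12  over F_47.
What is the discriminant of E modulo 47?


4 a^3 + 27 b^2 = 4*17^3 + 27*12^2 = 19652 + 3888 = 23540
Delta = -16 * (23540) = -376640
Delta mod 47 = 18

Delta = 18 (mod 47)


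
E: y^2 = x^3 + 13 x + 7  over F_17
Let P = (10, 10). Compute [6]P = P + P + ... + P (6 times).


k = 6 = 110_2 (binary, LSB first: 011)
Double-and-add from P = (10, 10):
  bit 0 = 0: acc unchanged = O
  bit 1 = 1: acc = O + (10, 7) = (10, 7)
  bit 2 = 1: acc = (10, 7) + (10, 10) = O

6P = O


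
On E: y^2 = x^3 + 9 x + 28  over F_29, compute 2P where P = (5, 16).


Doubling: s = (3 x1^2 + a) / (2 y1)
s = (3*5^2 + 9) / (2*16) mod 29 = 28
x3 = s^2 - 2 x1 mod 29 = 28^2 - 2*5 = 20
y3 = s (x1 - x3) - y1 mod 29 = 28 * (5 - 20) - 16 = 28

2P = (20, 28)


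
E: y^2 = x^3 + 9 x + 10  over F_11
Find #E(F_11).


For each x in F_11, count y with y^2 = x^3 + 9 x + 10 mod 11:
  x = 1: RHS = 9, y in [3, 8]  -> 2 point(s)
  x = 2: RHS = 3, y in [5, 6]  -> 2 point(s)
  x = 3: RHS = 9, y in [3, 8]  -> 2 point(s)
  x = 4: RHS = 0, y in [0]  -> 1 point(s)
  x = 5: RHS = 4, y in [2, 9]  -> 2 point(s)
  x = 6: RHS = 5, y in [4, 7]  -> 2 point(s)
  x = 7: RHS = 9, y in [3, 8]  -> 2 point(s)
  x = 8: RHS = 0, y in [0]  -> 1 point(s)
  x = 10: RHS = 0, y in [0]  -> 1 point(s)
Affine points: 15. Add the point at infinity: total = 16.

#E(F_11) = 16


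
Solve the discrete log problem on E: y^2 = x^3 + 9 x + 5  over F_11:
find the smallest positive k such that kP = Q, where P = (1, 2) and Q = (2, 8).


Enumerate multiples of P until we hit Q = (2, 8):
  1P = (1, 2)
  2P = (7, 2)
  3P = (3, 9)
  4P = (0, 7)
  5P = (2, 3)
  6P = (9, 1)
  7P = (6, 0)
  8P = (9, 10)
  9P = (2, 8)
Match found at i = 9.

k = 9


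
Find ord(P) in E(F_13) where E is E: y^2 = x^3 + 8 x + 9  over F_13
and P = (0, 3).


Compute successive multiples of P until we hit O:
  1P = (0, 3)
  2P = (9, 11)
  3P = (8, 0)
  4P = (9, 2)
  5P = (0, 10)
  6P = O

ord(P) = 6


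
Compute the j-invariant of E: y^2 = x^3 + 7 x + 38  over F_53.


Delta = -16(4 a^3 + 27 b^2) mod 53 = 45
-1728 * (4 a)^3 = -1728 * (4*7)^3 mod 53 = 51
j = 51 * 45^(-1) mod 53 = 40

j = 40 (mod 53)


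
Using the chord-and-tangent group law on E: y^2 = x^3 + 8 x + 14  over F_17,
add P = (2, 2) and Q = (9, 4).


P != Q, so use the chord formula.
s = (y2 - y1) / (x2 - x1) = (2) / (7) mod 17 = 10
x3 = s^2 - x1 - x2 mod 17 = 10^2 - 2 - 9 = 4
y3 = s (x1 - x3) - y1 mod 17 = 10 * (2 - 4) - 2 = 12

P + Q = (4, 12)


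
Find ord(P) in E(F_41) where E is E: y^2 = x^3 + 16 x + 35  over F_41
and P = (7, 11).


Compute successive multiples of P until we hit O:
  1P = (7, 11)
  2P = (32, 33)
  3P = (34, 21)
  4P = (39, 6)
  5P = (11, 5)
  6P = (15, 1)
  7P = (18, 13)
  8P = (14, 25)
  ... (continuing to 22P)
  22P = O

ord(P) = 22


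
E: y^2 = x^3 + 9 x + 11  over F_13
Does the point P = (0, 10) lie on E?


Check whether y^2 = x^3 + 9 x + 11 (mod 13) for (x, y) = (0, 10).
LHS: y^2 = 10^2 mod 13 = 9
RHS: x^3 + 9 x + 11 = 0^3 + 9*0 + 11 mod 13 = 11
LHS != RHS

No, not on the curve


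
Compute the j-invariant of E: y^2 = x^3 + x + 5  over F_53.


Delta = -16(4 a^3 + 27 b^2) mod 53 = 1
-1728 * (4 a)^3 = -1728 * (4*1)^3 mod 53 = 19
j = 19 * 1^(-1) mod 53 = 19

j = 19 (mod 53)


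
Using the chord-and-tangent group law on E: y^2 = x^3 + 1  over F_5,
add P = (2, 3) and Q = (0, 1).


P != Q, so use the chord formula.
s = (y2 - y1) / (x2 - x1) = (3) / (3) mod 5 = 1
x3 = s^2 - x1 - x2 mod 5 = 1^2 - 2 - 0 = 4
y3 = s (x1 - x3) - y1 mod 5 = 1 * (2 - 4) - 3 = 0

P + Q = (4, 0)


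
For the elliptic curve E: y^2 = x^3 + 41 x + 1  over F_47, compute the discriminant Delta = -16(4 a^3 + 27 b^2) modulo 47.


4 a^3 + 27 b^2 = 4*41^3 + 27*1^2 = 275684 + 27 = 275711
Delta = -16 * (275711) = -4411376
Delta mod 47 = 44

Delta = 44 (mod 47)


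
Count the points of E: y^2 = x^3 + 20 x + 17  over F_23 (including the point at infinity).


For each x in F_23, count y with y^2 = x^3 + 20 x + 17 mod 23:
  x = 3: RHS = 12, y in [9, 14]  -> 2 point(s)
  x = 4: RHS = 0, y in [0]  -> 1 point(s)
  x = 5: RHS = 12, y in [9, 14]  -> 2 point(s)
  x = 6: RHS = 8, y in [10, 13]  -> 2 point(s)
  x = 9: RHS = 6, y in [11, 12]  -> 2 point(s)
  x = 11: RHS = 4, y in [2, 21]  -> 2 point(s)
  x = 13: RHS = 13, y in [6, 17]  -> 2 point(s)
  x = 15: RHS = 12, y in [9, 14]  -> 2 point(s)
  x = 17: RHS = 3, y in [7, 16]  -> 2 point(s)
Affine points: 17. Add the point at infinity: total = 18.

#E(F_23) = 18


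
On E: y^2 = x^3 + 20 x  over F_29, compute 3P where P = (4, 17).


k = 3 = 11_2 (binary, LSB first: 11)
Double-and-add from P = (4, 17):
  bit 0 = 1: acc = O + (4, 17) = (4, 17)
  bit 1 = 1: acc = (4, 17) + (25, 28) = (25, 1)

3P = (25, 1)


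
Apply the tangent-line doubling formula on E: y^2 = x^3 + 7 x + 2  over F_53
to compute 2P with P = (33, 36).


Doubling: s = (3 x1^2 + a) / (2 y1)
s = (3*33^2 + 7) / (2*36) mod 53 = 44
x3 = s^2 - 2 x1 mod 53 = 44^2 - 2*33 = 15
y3 = s (x1 - x3) - y1 mod 53 = 44 * (33 - 15) - 36 = 14

2P = (15, 14)


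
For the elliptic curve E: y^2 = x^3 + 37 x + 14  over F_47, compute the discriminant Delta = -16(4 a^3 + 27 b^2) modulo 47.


4 a^3 + 27 b^2 = 4*37^3 + 27*14^2 = 202612 + 5292 = 207904
Delta = -16 * (207904) = -3326464
Delta mod 47 = 8

Delta = 8 (mod 47)


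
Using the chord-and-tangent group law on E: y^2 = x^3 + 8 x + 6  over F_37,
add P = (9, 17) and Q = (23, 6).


P != Q, so use the chord formula.
s = (y2 - y1) / (x2 - x1) = (26) / (14) mod 37 = 23
x3 = s^2 - x1 - x2 mod 37 = 23^2 - 9 - 23 = 16
y3 = s (x1 - x3) - y1 mod 37 = 23 * (9 - 16) - 17 = 7

P + Q = (16, 7)


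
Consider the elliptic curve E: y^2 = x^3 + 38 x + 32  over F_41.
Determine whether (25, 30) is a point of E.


Check whether y^2 = x^3 + 38 x + 32 (mod 41) for (x, y) = (25, 30).
LHS: y^2 = 30^2 mod 41 = 39
RHS: x^3 + 38 x + 32 = 25^3 + 38*25 + 32 mod 41 = 2
LHS != RHS

No, not on the curve


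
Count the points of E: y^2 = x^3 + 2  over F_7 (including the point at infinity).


For each x in F_7, count y with y^2 = x^3 + 0 x + 2 mod 7:
  x = 0: RHS = 2, y in [3, 4]  -> 2 point(s)
  x = 3: RHS = 1, y in [1, 6]  -> 2 point(s)
  x = 5: RHS = 1, y in [1, 6]  -> 2 point(s)
  x = 6: RHS = 1, y in [1, 6]  -> 2 point(s)
Affine points: 8. Add the point at infinity: total = 9.

#E(F_7) = 9


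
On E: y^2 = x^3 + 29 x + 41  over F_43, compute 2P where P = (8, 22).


Doubling: s = (3 x1^2 + a) / (2 y1)
s = (3*8^2 + 29) / (2*22) mod 43 = 6
x3 = s^2 - 2 x1 mod 43 = 6^2 - 2*8 = 20
y3 = s (x1 - x3) - y1 mod 43 = 6 * (8 - 20) - 22 = 35

2P = (20, 35)


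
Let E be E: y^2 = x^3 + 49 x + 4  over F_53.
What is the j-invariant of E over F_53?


Delta = -16(4 a^3 + 27 b^2) mod 53 = 46
-1728 * (4 a)^3 = -1728 * (4*49)^3 mod 53 = 3
j = 3 * 46^(-1) mod 53 = 45

j = 45 (mod 53)


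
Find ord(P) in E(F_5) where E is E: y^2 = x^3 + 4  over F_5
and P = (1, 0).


Compute successive multiples of P until we hit O:
  1P = (1, 0)
  2P = O

ord(P) = 2


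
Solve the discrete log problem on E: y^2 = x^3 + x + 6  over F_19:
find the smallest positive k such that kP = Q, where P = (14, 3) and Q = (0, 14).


Enumerate multiples of P until we hit Q = (0, 14):
  1P = (14, 3)
  2P = (10, 16)
  3P = (2, 15)
  4P = (4, 6)
  5P = (18, 2)
  6P = (12, 6)
  7P = (0, 14)
Match found at i = 7.

k = 7


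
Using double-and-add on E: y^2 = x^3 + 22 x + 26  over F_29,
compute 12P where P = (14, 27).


k = 12 = 1100_2 (binary, LSB first: 0011)
Double-and-add from P = (14, 27):
  bit 0 = 0: acc unchanged = O
  bit 1 = 0: acc unchanged = O
  bit 2 = 1: acc = O + (9, 24) = (9, 24)
  bit 3 = 1: acc = (9, 24) + (10, 17) = (1, 7)

12P = (1, 7)


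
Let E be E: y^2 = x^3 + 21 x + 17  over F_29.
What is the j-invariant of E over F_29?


Delta = -16(4 a^3 + 27 b^2) mod 29 = 24
-1728 * (4 a)^3 = -1728 * (4*21)^3 mod 29 = 24
j = 24 * 24^(-1) mod 29 = 1

j = 1 (mod 29)


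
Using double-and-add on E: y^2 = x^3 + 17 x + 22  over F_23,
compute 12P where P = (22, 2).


k = 12 = 1100_2 (binary, LSB first: 0011)
Double-and-add from P = (22, 2):
  bit 0 = 0: acc unchanged = O
  bit 1 = 0: acc unchanged = O
  bit 2 = 1: acc = O + (21, 7) = (21, 7)
  bit 3 = 1: acc = (21, 7) + (7, 22) = (8, 7)

12P = (8, 7)


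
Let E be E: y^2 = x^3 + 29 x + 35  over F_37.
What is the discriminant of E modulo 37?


4 a^3 + 27 b^2 = 4*29^3 + 27*35^2 = 97556 + 33075 = 130631
Delta = -16 * (130631) = -2090096
Delta mod 37 = 34

Delta = 34 (mod 37)


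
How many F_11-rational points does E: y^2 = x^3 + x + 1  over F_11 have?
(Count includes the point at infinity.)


For each x in F_11, count y with y^2 = x^3 + 1 x + 1 mod 11:
  x = 0: RHS = 1, y in [1, 10]  -> 2 point(s)
  x = 1: RHS = 3, y in [5, 6]  -> 2 point(s)
  x = 2: RHS = 0, y in [0]  -> 1 point(s)
  x = 3: RHS = 9, y in [3, 8]  -> 2 point(s)
  x = 4: RHS = 3, y in [5, 6]  -> 2 point(s)
  x = 6: RHS = 3, y in [5, 6]  -> 2 point(s)
  x = 8: RHS = 4, y in [2, 9]  -> 2 point(s)
Affine points: 13. Add the point at infinity: total = 14.

#E(F_11) = 14


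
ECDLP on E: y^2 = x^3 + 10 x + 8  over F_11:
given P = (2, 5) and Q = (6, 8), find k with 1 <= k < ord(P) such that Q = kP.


Enumerate multiples of P until we hit Q = (6, 8):
  1P = (2, 5)
  2P = (7, 6)
  3P = (6, 3)
  4P = (6, 8)
Match found at i = 4.

k = 4


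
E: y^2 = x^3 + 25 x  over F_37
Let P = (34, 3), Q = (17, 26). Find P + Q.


P != Q, so use the chord formula.
s = (y2 - y1) / (x2 - x1) = (23) / (20) mod 37 = 3
x3 = s^2 - x1 - x2 mod 37 = 3^2 - 34 - 17 = 32
y3 = s (x1 - x3) - y1 mod 37 = 3 * (34 - 32) - 3 = 3

P + Q = (32, 3)


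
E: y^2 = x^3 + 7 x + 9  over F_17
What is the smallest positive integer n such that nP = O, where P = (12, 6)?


Compute successive multiples of P until we hit O:
  1P = (12, 6)
  2P = (9, 6)
  3P = (13, 11)
  4P = (0, 3)
  5P = (4, 13)
  6P = (10, 5)
  7P = (8, 13)
  8P = (16, 1)
  ... (continuing to 22P)
  22P = O

ord(P) = 22


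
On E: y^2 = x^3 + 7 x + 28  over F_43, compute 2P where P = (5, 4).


Doubling: s = (3 x1^2 + a) / (2 y1)
s = (3*5^2 + 7) / (2*4) mod 43 = 21
x3 = s^2 - 2 x1 mod 43 = 21^2 - 2*5 = 1
y3 = s (x1 - x3) - y1 mod 43 = 21 * (5 - 1) - 4 = 37

2P = (1, 37)


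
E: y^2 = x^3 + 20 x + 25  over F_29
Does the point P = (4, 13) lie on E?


Check whether y^2 = x^3 + 20 x + 25 (mod 29) for (x, y) = (4, 13).
LHS: y^2 = 13^2 mod 29 = 24
RHS: x^3 + 20 x + 25 = 4^3 + 20*4 + 25 mod 29 = 24
LHS = RHS

Yes, on the curve


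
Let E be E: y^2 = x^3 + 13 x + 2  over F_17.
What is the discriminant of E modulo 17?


4 a^3 + 27 b^2 = 4*13^3 + 27*2^2 = 8788 + 108 = 8896
Delta = -16 * (8896) = -142336
Delta mod 17 = 5

Delta = 5 (mod 17)


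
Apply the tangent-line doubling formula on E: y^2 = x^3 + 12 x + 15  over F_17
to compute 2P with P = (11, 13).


Doubling: s = (3 x1^2 + a) / (2 y1)
s = (3*11^2 + 12) / (2*13) mod 17 = 2
x3 = s^2 - 2 x1 mod 17 = 2^2 - 2*11 = 16
y3 = s (x1 - x3) - y1 mod 17 = 2 * (11 - 16) - 13 = 11

2P = (16, 11)


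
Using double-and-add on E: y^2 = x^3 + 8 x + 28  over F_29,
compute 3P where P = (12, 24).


k = 3 = 11_2 (binary, LSB first: 11)
Double-and-add from P = (12, 24):
  bit 0 = 1: acc = O + (12, 24) = (12, 24)
  bit 1 = 1: acc = (12, 24) + (27, 27) = (26, 8)

3P = (26, 8)


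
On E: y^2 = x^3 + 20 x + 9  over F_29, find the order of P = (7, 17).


Compute successive multiples of P until we hit O:
  1P = (7, 17)
  2P = (10, 22)
  3P = (18, 13)
  4P = (13, 1)
  5P = (0, 3)
  6P = (26, 3)
  7P = (20, 17)
  8P = (2, 12)
  ... (continuing to 33P)
  33P = O

ord(P) = 33


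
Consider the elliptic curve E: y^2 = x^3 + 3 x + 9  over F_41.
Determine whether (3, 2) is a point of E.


Check whether y^2 = x^3 + 3 x + 9 (mod 41) for (x, y) = (3, 2).
LHS: y^2 = 2^2 mod 41 = 4
RHS: x^3 + 3 x + 9 = 3^3 + 3*3 + 9 mod 41 = 4
LHS = RHS

Yes, on the curve


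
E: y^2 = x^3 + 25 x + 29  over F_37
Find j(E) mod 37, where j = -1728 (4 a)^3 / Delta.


Delta = -16(4 a^3 + 27 b^2) mod 37 = 27
-1728 * (4 a)^3 = -1728 * (4*25)^3 mod 37 = 11
j = 11 * 27^(-1) mod 37 = 10

j = 10 (mod 37)


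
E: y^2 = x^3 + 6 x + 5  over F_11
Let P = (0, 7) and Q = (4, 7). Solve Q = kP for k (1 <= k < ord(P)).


Enumerate multiples of P until we hit Q = (4, 7):
  1P = (0, 7)
  2P = (4, 7)
Match found at i = 2.

k = 2


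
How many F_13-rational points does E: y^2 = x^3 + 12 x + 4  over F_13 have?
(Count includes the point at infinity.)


For each x in F_13, count y with y^2 = x^3 + 12 x + 4 mod 13:
  x = 0: RHS = 4, y in [2, 11]  -> 2 point(s)
  x = 1: RHS = 4, y in [2, 11]  -> 2 point(s)
  x = 2: RHS = 10, y in [6, 7]  -> 2 point(s)
  x = 4: RHS = 12, y in [5, 8]  -> 2 point(s)
  x = 8: RHS = 1, y in [1, 12]  -> 2 point(s)
  x = 9: RHS = 9, y in [3, 10]  -> 2 point(s)
  x = 12: RHS = 4, y in [2, 11]  -> 2 point(s)
Affine points: 14. Add the point at infinity: total = 15.

#E(F_13) = 15


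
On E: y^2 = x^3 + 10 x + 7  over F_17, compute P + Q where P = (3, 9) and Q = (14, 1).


P != Q, so use the chord formula.
s = (y2 - y1) / (x2 - x1) = (9) / (11) mod 17 = 7
x3 = s^2 - x1 - x2 mod 17 = 7^2 - 3 - 14 = 15
y3 = s (x1 - x3) - y1 mod 17 = 7 * (3 - 15) - 9 = 9

P + Q = (15, 9)


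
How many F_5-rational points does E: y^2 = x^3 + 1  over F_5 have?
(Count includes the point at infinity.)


For each x in F_5, count y with y^2 = x^3 + 0 x + 1 mod 5:
  x = 0: RHS = 1, y in [1, 4]  -> 2 point(s)
  x = 2: RHS = 4, y in [2, 3]  -> 2 point(s)
  x = 4: RHS = 0, y in [0]  -> 1 point(s)
Affine points: 5. Add the point at infinity: total = 6.

#E(F_5) = 6


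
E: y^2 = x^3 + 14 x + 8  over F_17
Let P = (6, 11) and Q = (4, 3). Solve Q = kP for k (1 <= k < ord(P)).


Enumerate multiples of P until we hit Q = (4, 3):
  1P = (6, 11)
  2P = (4, 14)
  3P = (5, 13)
  4P = (10, 14)
  5P = (9, 8)
  6P = (3, 3)
  7P = (0, 5)
  8P = (12, 0)
  9P = (0, 12)
  10P = (3, 14)
  11P = (9, 9)
  12P = (10, 3)
  13P = (5, 4)
  14P = (4, 3)
Match found at i = 14.

k = 14


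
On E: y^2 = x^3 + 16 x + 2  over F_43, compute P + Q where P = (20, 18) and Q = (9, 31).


P != Q, so use the chord formula.
s = (y2 - y1) / (x2 - x1) = (13) / (32) mod 43 = 34
x3 = s^2 - x1 - x2 mod 43 = 34^2 - 20 - 9 = 9
y3 = s (x1 - x3) - y1 mod 43 = 34 * (20 - 9) - 18 = 12

P + Q = (9, 12)


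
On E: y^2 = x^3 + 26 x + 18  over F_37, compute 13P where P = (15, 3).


k = 13 = 1101_2 (binary, LSB first: 1011)
Double-and-add from P = (15, 3):
  bit 0 = 1: acc = O + (15, 3) = (15, 3)
  bit 1 = 0: acc unchanged = (15, 3)
  bit 2 = 1: acc = (15, 3) + (24, 31) = (36, 18)
  bit 3 = 1: acc = (36, 18) + (16, 33) = (11, 28)

13P = (11, 28)


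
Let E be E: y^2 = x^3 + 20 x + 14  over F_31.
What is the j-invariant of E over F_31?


Delta = -16(4 a^3 + 27 b^2) mod 31 = 16
-1728 * (4 a)^3 = -1728 * (4*20)^3 mod 31 = 1
j = 1 * 16^(-1) mod 31 = 2

j = 2 (mod 31)


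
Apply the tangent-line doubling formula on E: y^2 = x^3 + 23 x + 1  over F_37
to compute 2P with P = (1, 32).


Doubling: s = (3 x1^2 + a) / (2 y1)
s = (3*1^2 + 23) / (2*32) mod 37 = 27
x3 = s^2 - 2 x1 mod 37 = 27^2 - 2*1 = 24
y3 = s (x1 - x3) - y1 mod 37 = 27 * (1 - 24) - 32 = 13

2P = (24, 13)


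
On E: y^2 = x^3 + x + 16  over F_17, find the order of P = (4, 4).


Compute successive multiples of P until we hit O:
  1P = (4, 4)
  2P = (8, 14)
  3P = (7, 14)
  4P = (2, 14)
  5P = (2, 3)
  6P = (7, 3)
  7P = (8, 3)
  8P = (4, 13)
  ... (continuing to 9P)
  9P = O

ord(P) = 9


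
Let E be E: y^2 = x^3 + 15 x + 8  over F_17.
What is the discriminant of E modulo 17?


4 a^3 + 27 b^2 = 4*15^3 + 27*8^2 = 13500 + 1728 = 15228
Delta = -16 * (15228) = -243648
Delta mod 17 = 13

Delta = 13 (mod 17)


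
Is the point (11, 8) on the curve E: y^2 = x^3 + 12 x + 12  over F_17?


Check whether y^2 = x^3 + 12 x + 12 (mod 17) for (x, y) = (11, 8).
LHS: y^2 = 8^2 mod 17 = 13
RHS: x^3 + 12 x + 12 = 11^3 + 12*11 + 12 mod 17 = 13
LHS = RHS

Yes, on the curve


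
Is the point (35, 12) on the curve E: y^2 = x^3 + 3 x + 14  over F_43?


Check whether y^2 = x^3 + 3 x + 14 (mod 43) for (x, y) = (35, 12).
LHS: y^2 = 12^2 mod 43 = 15
RHS: x^3 + 3 x + 14 = 35^3 + 3*35 + 14 mod 43 = 37
LHS != RHS

No, not on the curve


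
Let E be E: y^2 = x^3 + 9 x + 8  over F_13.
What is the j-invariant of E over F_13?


Delta = -16(4 a^3 + 27 b^2) mod 13 = 4
-1728 * (4 a)^3 = -1728 * (4*9)^3 mod 13 = 12
j = 12 * 4^(-1) mod 13 = 3

j = 3 (mod 13)


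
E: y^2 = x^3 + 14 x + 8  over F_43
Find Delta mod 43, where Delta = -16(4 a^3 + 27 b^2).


4 a^3 + 27 b^2 = 4*14^3 + 27*8^2 = 10976 + 1728 = 12704
Delta = -16 * (12704) = -203264
Delta mod 43 = 40

Delta = 40 (mod 43)


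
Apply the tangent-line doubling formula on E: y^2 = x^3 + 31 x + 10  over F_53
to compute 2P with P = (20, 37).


Doubling: s = (3 x1^2 + a) / (2 y1)
s = (3*20^2 + 31) / (2*37) mod 53 = 46
x3 = s^2 - 2 x1 mod 53 = 46^2 - 2*20 = 9
y3 = s (x1 - x3) - y1 mod 53 = 46 * (20 - 9) - 37 = 45

2P = (9, 45)


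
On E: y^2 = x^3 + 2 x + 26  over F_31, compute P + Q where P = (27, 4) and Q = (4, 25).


P != Q, so use the chord formula.
s = (y2 - y1) / (x2 - x1) = (21) / (8) mod 31 = 22
x3 = s^2 - x1 - x2 mod 31 = 22^2 - 27 - 4 = 19
y3 = s (x1 - x3) - y1 mod 31 = 22 * (27 - 19) - 4 = 17

P + Q = (19, 17)


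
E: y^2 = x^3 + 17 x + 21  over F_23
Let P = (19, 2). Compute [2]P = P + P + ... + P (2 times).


k = 2 = 10_2 (binary, LSB first: 01)
Double-and-add from P = (19, 2):
  bit 0 = 0: acc unchanged = O
  bit 1 = 1: acc = O + (9, 11) = (9, 11)

2P = (9, 11)


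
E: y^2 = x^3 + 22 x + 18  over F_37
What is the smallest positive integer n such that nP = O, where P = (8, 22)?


Compute successive multiples of P until we hit O:
  1P = (8, 22)
  2P = (14, 6)
  3P = (18, 17)
  4P = (2, 12)
  5P = (1, 2)
  6P = (12, 30)
  7P = (21, 26)
  8P = (7, 21)
  ... (continuing to 18P)
  18P = O

ord(P) = 18


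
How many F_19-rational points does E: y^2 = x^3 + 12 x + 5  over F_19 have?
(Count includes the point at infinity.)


For each x in F_19, count y with y^2 = x^3 + 12 x + 5 mod 19:
  x = 0: RHS = 5, y in [9, 10]  -> 2 point(s)
  x = 3: RHS = 11, y in [7, 12]  -> 2 point(s)
  x = 5: RHS = 0, y in [0]  -> 1 point(s)
  x = 8: RHS = 5, y in [9, 10]  -> 2 point(s)
  x = 9: RHS = 6, y in [5, 14]  -> 2 point(s)
  x = 10: RHS = 4, y in [2, 17]  -> 2 point(s)
  x = 11: RHS = 5, y in [9, 10]  -> 2 point(s)
  x = 15: RHS = 7, y in [8, 11]  -> 2 point(s)
  x = 17: RHS = 11, y in [7, 12]  -> 2 point(s)
  x = 18: RHS = 11, y in [7, 12]  -> 2 point(s)
Affine points: 19. Add the point at infinity: total = 20.

#E(F_19) = 20


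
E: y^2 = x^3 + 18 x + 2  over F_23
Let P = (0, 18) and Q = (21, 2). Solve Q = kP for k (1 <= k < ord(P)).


Enumerate multiples of P until we hit Q = (21, 2):
  1P = (0, 18)
  2P = (6, 2)
  3P = (19, 2)
  4P = (20, 17)
  5P = (21, 21)
  6P = (10, 20)
  7P = (2, 0)
  8P = (10, 3)
  9P = (21, 2)
Match found at i = 9.

k = 9


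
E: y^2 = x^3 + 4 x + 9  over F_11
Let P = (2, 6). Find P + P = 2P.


Doubling: s = (3 x1^2 + a) / (2 y1)
s = (3*2^2 + 4) / (2*6) mod 11 = 5
x3 = s^2 - 2 x1 mod 11 = 5^2 - 2*2 = 10
y3 = s (x1 - x3) - y1 mod 11 = 5 * (2 - 10) - 6 = 9

2P = (10, 9)


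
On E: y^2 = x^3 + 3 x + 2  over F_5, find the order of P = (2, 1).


Compute successive multiples of P until we hit O:
  1P = (2, 1)
  2P = (1, 4)
  3P = (1, 1)
  4P = (2, 4)
  5P = O

ord(P) = 5


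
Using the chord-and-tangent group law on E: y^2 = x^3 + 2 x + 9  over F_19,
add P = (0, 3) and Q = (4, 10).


P != Q, so use the chord formula.
s = (y2 - y1) / (x2 - x1) = (7) / (4) mod 19 = 16
x3 = s^2 - x1 - x2 mod 19 = 16^2 - 0 - 4 = 5
y3 = s (x1 - x3) - y1 mod 19 = 16 * (0 - 5) - 3 = 12

P + Q = (5, 12)


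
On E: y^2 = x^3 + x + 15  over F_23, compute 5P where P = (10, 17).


k = 5 = 101_2 (binary, LSB first: 101)
Double-and-add from P = (10, 17):
  bit 0 = 1: acc = O + (10, 17) = (10, 17)
  bit 1 = 0: acc unchanged = (10, 17)
  bit 2 = 1: acc = (10, 17) + (20, 13) = (18, 0)

5P = (18, 0)


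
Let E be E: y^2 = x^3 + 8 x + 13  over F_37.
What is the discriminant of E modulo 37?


4 a^3 + 27 b^2 = 4*8^3 + 27*13^2 = 2048 + 4563 = 6611
Delta = -16 * (6611) = -105776
Delta mod 37 = 7

Delta = 7 (mod 37)


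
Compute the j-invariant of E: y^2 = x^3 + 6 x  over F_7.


Delta = -16(4 a^3 + 27 b^2) mod 7 = 1
-1728 * (4 a)^3 = -1728 * (4*6)^3 mod 7 = 6
j = 6 * 1^(-1) mod 7 = 6

j = 6 (mod 7)


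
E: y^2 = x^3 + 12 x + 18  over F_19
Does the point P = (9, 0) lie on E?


Check whether y^2 = x^3 + 12 x + 18 (mod 19) for (x, y) = (9, 0).
LHS: y^2 = 0^2 mod 19 = 0
RHS: x^3 + 12 x + 18 = 9^3 + 12*9 + 18 mod 19 = 0
LHS = RHS

Yes, on the curve


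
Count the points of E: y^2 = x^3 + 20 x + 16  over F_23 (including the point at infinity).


For each x in F_23, count y with y^2 = x^3 + 20 x + 16 mod 23:
  x = 0: RHS = 16, y in [4, 19]  -> 2 point(s)
  x = 2: RHS = 18, y in [8, 15]  -> 2 point(s)
  x = 7: RHS = 16, y in [4, 19]  -> 2 point(s)
  x = 11: RHS = 3, y in [7, 16]  -> 2 point(s)
  x = 12: RHS = 6, y in [11, 12]  -> 2 point(s)
  x = 13: RHS = 12, y in [9, 14]  -> 2 point(s)
  x = 14: RHS = 4, y in [2, 21]  -> 2 point(s)
  x = 16: RHS = 16, y in [4, 19]  -> 2 point(s)
  x = 17: RHS = 2, y in [5, 18]  -> 2 point(s)
  x = 22: RHS = 18, y in [8, 15]  -> 2 point(s)
Affine points: 20. Add the point at infinity: total = 21.

#E(F_23) = 21


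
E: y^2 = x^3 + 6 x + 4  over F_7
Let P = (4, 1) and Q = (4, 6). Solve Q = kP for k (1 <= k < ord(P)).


Enumerate multiples of P until we hit Q = (4, 6):
  1P = (4, 1)
  2P = (0, 2)
  3P = (0, 5)
  4P = (4, 6)
Match found at i = 4.

k = 4


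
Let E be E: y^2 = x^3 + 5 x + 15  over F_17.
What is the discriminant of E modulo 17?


4 a^3 + 27 b^2 = 4*5^3 + 27*15^2 = 500 + 6075 = 6575
Delta = -16 * (6575) = -105200
Delta mod 17 = 13

Delta = 13 (mod 17)


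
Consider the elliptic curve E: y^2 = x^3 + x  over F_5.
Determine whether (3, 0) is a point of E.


Check whether y^2 = x^3 + 1 x + 0 (mod 5) for (x, y) = (3, 0).
LHS: y^2 = 0^2 mod 5 = 0
RHS: x^3 + 1 x + 0 = 3^3 + 1*3 + 0 mod 5 = 0
LHS = RHS

Yes, on the curve


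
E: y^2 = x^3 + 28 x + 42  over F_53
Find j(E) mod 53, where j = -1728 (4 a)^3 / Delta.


Delta = -16(4 a^3 + 27 b^2) mod 53 = 35
-1728 * (4 a)^3 = -1728 * (4*28)^3 mod 53 = 31
j = 31 * 35^(-1) mod 53 = 13

j = 13 (mod 53)


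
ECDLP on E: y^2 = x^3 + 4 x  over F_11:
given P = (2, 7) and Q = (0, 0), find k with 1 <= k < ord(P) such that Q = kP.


Enumerate multiples of P until we hit Q = (0, 0):
  1P = (2, 7)
  2P = (0, 0)
Match found at i = 2.

k = 2


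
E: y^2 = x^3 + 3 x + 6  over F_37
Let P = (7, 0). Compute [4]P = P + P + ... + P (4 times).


k = 4 = 100_2 (binary, LSB first: 001)
Double-and-add from P = (7, 0):
  bit 0 = 0: acc unchanged = O
  bit 1 = 0: acc unchanged = O
  bit 2 = 1: acc = O + O = O

4P = O


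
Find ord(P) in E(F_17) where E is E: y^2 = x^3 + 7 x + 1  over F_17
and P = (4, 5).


Compute successive multiples of P until we hit O:
  1P = (4, 5)
  2P = (1, 3)
  3P = (3, 7)
  4P = (14, 15)
  5P = (0, 16)
  6P = (11, 10)
  7P = (15, 9)
  8P = (6, 2)
  ... (continuing to 24P)
  24P = O

ord(P) = 24


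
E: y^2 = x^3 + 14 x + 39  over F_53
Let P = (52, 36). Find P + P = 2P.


Doubling: s = (3 x1^2 + a) / (2 y1)
s = (3*52^2 + 14) / (2*36) mod 53 = 26
x3 = s^2 - 2 x1 mod 53 = 26^2 - 2*52 = 42
y3 = s (x1 - x3) - y1 mod 53 = 26 * (52 - 42) - 36 = 12

2P = (42, 12)


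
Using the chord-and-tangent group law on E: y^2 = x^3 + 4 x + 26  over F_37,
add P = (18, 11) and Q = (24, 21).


P != Q, so use the chord formula.
s = (y2 - y1) / (x2 - x1) = (10) / (6) mod 37 = 14
x3 = s^2 - x1 - x2 mod 37 = 14^2 - 18 - 24 = 6
y3 = s (x1 - x3) - y1 mod 37 = 14 * (18 - 6) - 11 = 9

P + Q = (6, 9)


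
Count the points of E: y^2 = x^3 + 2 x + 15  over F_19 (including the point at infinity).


For each x in F_19, count y with y^2 = x^3 + 2 x + 15 mod 19:
  x = 4: RHS = 11, y in [7, 12]  -> 2 point(s)
  x = 5: RHS = 17, y in [6, 13]  -> 2 point(s)
  x = 7: RHS = 11, y in [7, 12]  -> 2 point(s)
  x = 8: RHS = 11, y in [7, 12]  -> 2 point(s)
  x = 10: RHS = 9, y in [3, 16]  -> 2 point(s)
  x = 11: RHS = 0, y in [0]  -> 1 point(s)
  x = 12: RHS = 0, y in [0]  -> 1 point(s)
  x = 15: RHS = 0, y in [0]  -> 1 point(s)
  x = 16: RHS = 1, y in [1, 18]  -> 2 point(s)
Affine points: 15. Add the point at infinity: total = 16.

#E(F_19) = 16
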